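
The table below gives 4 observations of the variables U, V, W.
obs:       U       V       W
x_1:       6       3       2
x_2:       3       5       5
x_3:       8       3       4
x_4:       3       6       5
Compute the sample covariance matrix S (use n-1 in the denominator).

Step 1 — column means:
  mean(U) = (6 + 3 + 8 + 3) / 4 = 20/4 = 5
  mean(V) = (3 + 5 + 3 + 6) / 4 = 17/4 = 4.25
  mean(W) = (2 + 5 + 4 + 5) / 4 = 16/4 = 4

Step 2 — sample covariance S[i,j] = (1/(n-1)) · Σ_k (x_{k,i} - mean_i) · (x_{k,j} - mean_j), with n-1 = 3.
  S[U,U] = ((1)·(1) + (-2)·(-2) + (3)·(3) + (-2)·(-2)) / 3 = 18/3 = 6
  S[U,V] = ((1)·(-1.25) + (-2)·(0.75) + (3)·(-1.25) + (-2)·(1.75)) / 3 = -10/3 = -3.3333
  S[U,W] = ((1)·(-2) + (-2)·(1) + (3)·(0) + (-2)·(1)) / 3 = -6/3 = -2
  S[V,V] = ((-1.25)·(-1.25) + (0.75)·(0.75) + (-1.25)·(-1.25) + (1.75)·(1.75)) / 3 = 6.75/3 = 2.25
  S[V,W] = ((-1.25)·(-2) + (0.75)·(1) + (-1.25)·(0) + (1.75)·(1)) / 3 = 5/3 = 1.6667
  S[W,W] = ((-2)·(-2) + (1)·(1) + (0)·(0) + (1)·(1)) / 3 = 6/3 = 2

S is symmetric (S[j,i] = S[i,j]). Assembling:

S = [[6, -3.3333, -2],
 [-3.3333, 2.25, 1.6667],
 [-2, 1.6667, 2]]


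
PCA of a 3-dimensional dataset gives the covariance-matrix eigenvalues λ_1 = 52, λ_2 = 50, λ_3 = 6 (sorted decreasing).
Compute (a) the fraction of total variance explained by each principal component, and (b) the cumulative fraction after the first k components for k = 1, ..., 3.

Step 1 — total variance = trace(Sigma) = Σ λ_i = 52 + 50 + 6 = 108.

Step 2 — fraction explained by component i = λ_i / Σ λ:
  PC1: 52/108 = 0.4815
  PC2: 50/108 = 0.463
  PC3: 6/108 = 0.0556

Step 3 — cumulative fraction after k components = (λ_1 + ... + λ_k) / Σ λ:
  k = 1: 52/108 = 0.4815
  k = 2: (52 + 50)/108 = 102/108 = 0.9444
  k = 3: (52 + 50 + 6)/108 = 108/108 = 1

Summary (fraction, with percent):

explained: PC1 0.4815 (48.15%), PC2 0.463 (46.3%), PC3 0.0556 (5.56%);  cumulative: 0.4815, 0.9444, 1


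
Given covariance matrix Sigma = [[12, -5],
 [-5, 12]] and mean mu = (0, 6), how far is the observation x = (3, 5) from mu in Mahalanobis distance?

Step 1 — centre the observation: (x - mu) = (3, -1).

Step 2 — invert Sigma. det(Sigma) = 12·12 - (-5)² = 119.
  Sigma^{-1} = (1/det) · [[d, -b], [-b, a]] = [[0.1008, 0.042],
 [0.042, 0.1008]].

Step 3 — form the quadratic (x - mu)^T · Sigma^{-1} · (x - mu):
  Sigma^{-1} · (x - mu) = (0.2605, 0.0252).
  (x - mu)^T · [Sigma^{-1} · (x - mu)] = (3)·(0.2605) + (-1)·(0.0252) = 0.7563.

Step 4 — take square root: d = √(0.7563) ≈ 0.8697.

d(x, mu) = √(0.7563) ≈ 0.8697


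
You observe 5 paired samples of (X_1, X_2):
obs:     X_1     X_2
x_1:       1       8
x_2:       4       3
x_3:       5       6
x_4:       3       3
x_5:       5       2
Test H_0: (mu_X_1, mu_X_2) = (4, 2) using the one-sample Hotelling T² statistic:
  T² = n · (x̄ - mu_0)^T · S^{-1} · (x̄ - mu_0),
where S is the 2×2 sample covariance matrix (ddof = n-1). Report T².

Step 1 — sample mean vector:
  mean(X_1) = (1 + 4 + 5 + 3 + 5) / 5 = 18/5 = 3.6
  mean(X_2) = (8 + 3 + 6 + 3 + 2) / 5 = 22/5 = 4.4
  x̄ = (3.6, 4.4),  deviation x̄ - mu_0 = (3.6, 4.4) - (4, 2) = (-0.4, 2.4).

Step 2 — sample covariance matrix, S[i,j] = (1/(n-1)) · Σ_k (x_{k,i} - mean_i) · (x_{k,j} - mean_j), divisor n-1 = 4:
  S[X_1,X_1] = ((-2.6)·(-2.6) + (0.4)·(0.4) + (1.4)·(1.4) + (-0.6)·(-0.6) + (1.4)·(1.4)) / 4 = 11.2/4 = 2.8
  S[X_1,X_2] = ((-2.6)·(3.6) + (0.4)·(-1.4) + (1.4)·(1.6) + (-0.6)·(-1.4) + (1.4)·(-2.4)) / 4 = -10.2/4 = -2.55
  S[X_2,X_2] = ((3.6)·(3.6) + (-1.4)·(-1.4) + (1.6)·(1.6) + (-1.4)·(-1.4) + (-2.4)·(-2.4)) / 4 = 25.2/4 = 6.3
  S = [[2.8, -2.55],
 [-2.55, 6.3]].

Step 3 — invert S. det(S) = 2.8·6.3 - (-2.55)² = 11.1375.
  S^{-1} = (1/det) · [[d, -b], [-b, a]] = [[0.5657, 0.229],
 [0.229, 0.2514]].

Step 4 — quadratic form (x̄ - mu_0)^T · S^{-1} · (x̄ - mu_0):
  S^{-1} · (x̄ - mu_0) = (0.3232, 0.5118),
  (x̄ - mu_0)^T · [...] = (-0.4)·(0.3232) + (2.4)·(0.5118) = 1.099.

Step 5 — scale by n: T² = 5 · 1.099 = 5.4949.

T² ≈ 5.4949


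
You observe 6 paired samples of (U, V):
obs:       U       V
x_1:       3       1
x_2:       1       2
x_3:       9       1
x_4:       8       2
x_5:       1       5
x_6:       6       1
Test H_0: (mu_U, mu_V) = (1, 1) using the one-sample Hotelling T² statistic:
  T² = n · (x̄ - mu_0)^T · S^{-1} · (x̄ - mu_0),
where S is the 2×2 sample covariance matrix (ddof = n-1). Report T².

Step 1 — sample mean vector:
  mean(U) = (3 + 1 + 9 + 8 + 1 + 6) / 6 = 28/6 = 4.6667
  mean(V) = (1 + 2 + 1 + 2 + 5 + 1) / 6 = 12/6 = 2
  x̄ = (4.6667, 2),  deviation x̄ - mu_0 = (4.6667, 2) - (1, 1) = (3.6667, 1).

Step 2 — sample covariance matrix, S[i,j] = (1/(n-1)) · Σ_k (x_{k,i} - mean_i) · (x_{k,j} - mean_j), divisor n-1 = 5:
  S[U,U] = ((-1.6667)·(-1.6667) + (-3.6667)·(-3.6667) + (4.3333)·(4.3333) + (3.3333)·(3.3333) + (-3.6667)·(-3.6667) + (1.3333)·(1.3333)) / 5 = 61.3333/5 = 12.2667
  S[U,V] = ((-1.6667)·(-1) + (-3.6667)·(0) + (4.3333)·(-1) + (3.3333)·(0) + (-3.6667)·(3) + (1.3333)·(-1)) / 5 = -15/5 = -3
  S[V,V] = ((-1)·(-1) + (0)·(0) + (-1)·(-1) + (0)·(0) + (3)·(3) + (-1)·(-1)) / 5 = 12/5 = 2.4
  S = [[12.2667, -3],
 [-3, 2.4]].

Step 3 — invert S. det(S) = 12.2667·2.4 - (-3)² = 20.44.
  S^{-1} = (1/det) · [[d, -b], [-b, a]] = [[0.1174, 0.1468],
 [0.1468, 0.6001]].

Step 4 — quadratic form (x̄ - mu_0)^T · S^{-1} · (x̄ - mu_0):
  S^{-1} · (x̄ - mu_0) = (0.5773, 1.1383),
  (x̄ - mu_0)^T · [...] = (3.6667)·(0.5773) + (1)·(1.1383) = 3.2551.

Step 5 — scale by n: T² = 6 · 3.2551 = 19.5303.

T² ≈ 19.5303


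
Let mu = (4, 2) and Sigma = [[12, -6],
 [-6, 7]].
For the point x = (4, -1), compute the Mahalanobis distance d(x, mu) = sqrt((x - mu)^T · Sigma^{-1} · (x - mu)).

Step 1 — centre the observation: (x - mu) = (0, -3).

Step 2 — invert Sigma. det(Sigma) = 12·7 - (-6)² = 48.
  Sigma^{-1} = (1/det) · [[d, -b], [-b, a]] = [[0.1458, 0.125],
 [0.125, 0.25]].

Step 3 — form the quadratic (x - mu)^T · Sigma^{-1} · (x - mu):
  Sigma^{-1} · (x - mu) = (-0.375, -0.75).
  (x - mu)^T · [Sigma^{-1} · (x - mu)] = (0)·(-0.375) + (-3)·(-0.75) = 2.25.

Step 4 — take square root: d = √(2.25) ≈ 1.5.

d(x, mu) = √(2.25) ≈ 1.5


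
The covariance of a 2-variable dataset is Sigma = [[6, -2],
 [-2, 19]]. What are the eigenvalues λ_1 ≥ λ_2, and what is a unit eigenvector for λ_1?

Step 1 — characteristic polynomial of 2×2 Sigma:
  det(Sigma - λI) = λ² - trace · λ + det = 0.
  trace = 6 + 19 = 25, det = 6·19 - (-2)² = 110.
Step 2 — discriminant:
  Δ = trace² - 4·det = 625 - 440 = 185.
Step 3 — eigenvalues:
  λ = (trace ± √Δ)/2 = (25 ± 13.6015)/2,
  λ_1 = 19.3007,  λ_2 = 5.6993.

Step 4 — unit eigenvector for λ_1: solve (Sigma - λ_1 I)v = 0. First row:
  (6 - 19.3007)·v_x + (-2)·v_y = 0, i.e. (-13.3007)·v_x + (-2)·v_y = 0,
  so v ∝ (b, λ_1 - a) = (-2, 13.3007); multiply by -1 so the first entry is positive: u = (2, -13.3007).
  ||u|| = √((2)² + (-13.3007)²) = √(180.9096) ≈ 13.4503,
  v_1 = u/||u|| ≈ (0.1487, -0.9889) (||v_1|| = 1).

λ_1 = 19.3007,  λ_2 = 5.6993;  v_1 ≈ (0.1487, -0.9889)


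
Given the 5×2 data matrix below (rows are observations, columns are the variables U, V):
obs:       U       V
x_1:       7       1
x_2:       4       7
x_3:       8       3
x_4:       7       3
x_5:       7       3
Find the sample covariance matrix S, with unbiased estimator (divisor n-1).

Step 1 — column means:
  mean(U) = (7 + 4 + 8 + 7 + 7) / 5 = 33/5 = 6.6
  mean(V) = (1 + 7 + 3 + 3 + 3) / 5 = 17/5 = 3.4

Step 2 — sample covariance S[i,j] = (1/(n-1)) · Σ_k (x_{k,i} - mean_i) · (x_{k,j} - mean_j), with n-1 = 4.
  S[U,U] = ((0.4)·(0.4) + (-2.6)·(-2.6) + (1.4)·(1.4) + (0.4)·(0.4) + (0.4)·(0.4)) / 4 = 9.2/4 = 2.3
  S[U,V] = ((0.4)·(-2.4) + (-2.6)·(3.6) + (1.4)·(-0.4) + (0.4)·(-0.4) + (0.4)·(-0.4)) / 4 = -11.2/4 = -2.8
  S[V,V] = ((-2.4)·(-2.4) + (3.6)·(3.6) + (-0.4)·(-0.4) + (-0.4)·(-0.4) + (-0.4)·(-0.4)) / 4 = 19.2/4 = 4.8

S is symmetric (S[j,i] = S[i,j]). Assembling:

S = [[2.3, -2.8],
 [-2.8, 4.8]]


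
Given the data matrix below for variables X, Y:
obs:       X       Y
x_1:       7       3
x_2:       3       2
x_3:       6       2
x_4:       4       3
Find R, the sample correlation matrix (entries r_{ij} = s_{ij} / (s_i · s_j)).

Step 1 — column means:
  mean(X) = (7 + 3 + 6 + 4) / 4 = 20/4 = 5
  mean(Y) = (3 + 2 + 2 + 3) / 4 = 10/4 = 2.5

Step 2 — sample variances and covariances s[i,j] = (1/(n-1)) · Σ_k (x_{k,i} - mean_i) · (x_{k,j} - mean_j), with n-1 = 3:
  s[X,X] = ((2)·(2) + (-2)·(-2) + (1)·(1) + (-1)·(-1)) / 3 = 10/3 = 3.3333
  s[X,Y] = ((2)·(0.5) + (-2)·(-0.5) + (1)·(-0.5) + (-1)·(0.5)) / 3 = 1/3 = 0.3333
  s[Y,Y] = ((0.5)·(0.5) + (-0.5)·(-0.5) + (-0.5)·(-0.5) + (0.5)·(0.5)) / 3 = 1/3 = 0.3333
  Sample standard deviations s_i = √(s[i,i]):
  s(X) = √(3.3333) = 1.8257
  s(Y) = √(0.3333) = 0.5774

Step 3 — r_{ij} = s_{ij} / (s_i · s_j):
  r[X,X] = 1 (diagonal).
  r[X,Y] = 0.3333 / (1.8257 · 0.5774) = 0.3333 / 1.0541 = 0.3162
  r[Y,Y] = 1 (diagonal).

R is symmetric with unit diagonal. Assembling:

R = [[1, 0.3162],
 [0.3162, 1]]


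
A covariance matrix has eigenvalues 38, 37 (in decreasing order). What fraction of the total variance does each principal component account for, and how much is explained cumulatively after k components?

Step 1 — total variance = trace(Sigma) = Σ λ_i = 38 + 37 = 75.

Step 2 — fraction explained by component i = λ_i / Σ λ:
  PC1: 38/75 = 0.5067
  PC2: 37/75 = 0.4933

Step 3 — cumulative fraction after k components = (λ_1 + ... + λ_k) / Σ λ:
  k = 1: 38/75 = 0.5067
  k = 2: (38 + 37)/75 = 75/75 = 1

Summary (fraction, with percent):

explained: PC1 0.5067 (50.67%), PC2 0.4933 (49.33%);  cumulative: 0.5067, 1


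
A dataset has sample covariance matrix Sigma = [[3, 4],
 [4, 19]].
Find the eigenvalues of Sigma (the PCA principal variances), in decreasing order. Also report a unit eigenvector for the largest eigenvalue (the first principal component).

Step 1 — characteristic polynomial of 2×2 Sigma:
  det(Sigma - λI) = λ² - trace · λ + det = 0.
  trace = 3 + 19 = 22, det = 3·19 - (4)² = 41.
Step 2 — discriminant:
  Δ = trace² - 4·det = 484 - 164 = 320.
Step 3 — eigenvalues:
  λ = (trace ± √Δ)/2 = (22 ± 17.8885)/2,
  λ_1 = 19.9443,  λ_2 = 2.0557.

Step 4 — unit eigenvector for λ_1: solve (Sigma - λ_1 I)v = 0. First row:
  (3 - 19.9443)·v_x + (4)·v_y = 0, i.e. (-16.9443)·v_x + (4)·v_y = 0,
  so v ∝ (b, λ_1 - a) = (4, 16.9443) = u.
  ||u|| = √((4)² + (16.9443)²) = √(303.1084) ≈ 17.41,
  v_1 = u/||u|| ≈ (0.2298, 0.9732) (||v_1|| = 1).

λ_1 = 19.9443,  λ_2 = 2.0557;  v_1 ≈ (0.2298, 0.9732)


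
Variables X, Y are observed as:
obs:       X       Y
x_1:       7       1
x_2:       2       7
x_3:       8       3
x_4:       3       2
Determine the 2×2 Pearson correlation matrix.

Step 1 — column means:
  mean(X) = (7 + 2 + 8 + 3) / 4 = 20/4 = 5
  mean(Y) = (1 + 7 + 3 + 2) / 4 = 13/4 = 3.25

Step 2 — sample variances and covariances s[i,j] = (1/(n-1)) · Σ_k (x_{k,i} - mean_i) · (x_{k,j} - mean_j), with n-1 = 3:
  s[X,X] = ((2)·(2) + (-3)·(-3) + (3)·(3) + (-2)·(-2)) / 3 = 26/3 = 8.6667
  s[X,Y] = ((2)·(-2.25) + (-3)·(3.75) + (3)·(-0.25) + (-2)·(-1.25)) / 3 = -14/3 = -4.6667
  s[Y,Y] = ((-2.25)·(-2.25) + (3.75)·(3.75) + (-0.25)·(-0.25) + (-1.25)·(-1.25)) / 3 = 20.75/3 = 6.9167
  Sample standard deviations s_i = √(s[i,i]):
  s(X) = √(8.6667) = 2.9439
  s(Y) = √(6.9167) = 2.63

Step 3 — r_{ij} = s_{ij} / (s_i · s_j):
  r[X,X] = 1 (diagonal).
  r[X,Y] = -4.6667 / (2.9439 · 2.63) = -4.6667 / 7.7424 = -0.6027
  r[Y,Y] = 1 (diagonal).

R is symmetric with unit diagonal. Assembling:

R = [[1, -0.6027],
 [-0.6027, 1]]


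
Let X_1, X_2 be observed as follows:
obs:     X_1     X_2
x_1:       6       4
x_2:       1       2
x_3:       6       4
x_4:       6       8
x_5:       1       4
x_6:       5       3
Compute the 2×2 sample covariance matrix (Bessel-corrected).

Step 1 — column means:
  mean(X_1) = (6 + 1 + 6 + 6 + 1 + 5) / 6 = 25/6 = 4.1667
  mean(X_2) = (4 + 2 + 4 + 8 + 4 + 3) / 6 = 25/6 = 4.1667

Step 2 — sample covariance S[i,j] = (1/(n-1)) · Σ_k (x_{k,i} - mean_i) · (x_{k,j} - mean_j), with n-1 = 5.
  S[X_1,X_1] = ((1.8333)·(1.8333) + (-3.1667)·(-3.1667) + (1.8333)·(1.8333) + (1.8333)·(1.8333) + (-3.1667)·(-3.1667) + (0.8333)·(0.8333)) / 5 = 30.8333/5 = 6.1667
  S[X_1,X_2] = ((1.8333)·(-0.1667) + (-3.1667)·(-2.1667) + (1.8333)·(-0.1667) + (1.8333)·(3.8333) + (-3.1667)·(-0.1667) + (0.8333)·(-1.1667)) / 5 = 12.8333/5 = 2.5667
  S[X_2,X_2] = ((-0.1667)·(-0.1667) + (-2.1667)·(-2.1667) + (-0.1667)·(-0.1667) + (3.8333)·(3.8333) + (-0.1667)·(-0.1667) + (-1.1667)·(-1.1667)) / 5 = 20.8333/5 = 4.1667

S is symmetric (S[j,i] = S[i,j]). Assembling:

S = [[6.1667, 2.5667],
 [2.5667, 4.1667]]


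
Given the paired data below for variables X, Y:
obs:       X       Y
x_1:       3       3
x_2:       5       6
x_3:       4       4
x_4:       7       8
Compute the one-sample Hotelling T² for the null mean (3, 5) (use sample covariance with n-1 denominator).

Step 1 — sample mean vector:
  mean(X) = (3 + 5 + 4 + 7) / 4 = 19/4 = 4.75
  mean(Y) = (3 + 6 + 4 + 8) / 4 = 21/4 = 5.25
  x̄ = (4.75, 5.25),  deviation x̄ - mu_0 = (4.75, 5.25) - (3, 5) = (1.75, 0.25).

Step 2 — sample covariance matrix, S[i,j] = (1/(n-1)) · Σ_k (x_{k,i} - mean_i) · (x_{k,j} - mean_j), divisor n-1 = 3:
  S[X,X] = ((-1.75)·(-1.75) + (0.25)·(0.25) + (-0.75)·(-0.75) + (2.25)·(2.25)) / 3 = 8.75/3 = 2.9167
  S[X,Y] = ((-1.75)·(-2.25) + (0.25)·(0.75) + (-0.75)·(-1.25) + (2.25)·(2.75)) / 3 = 11.25/3 = 3.75
  S[Y,Y] = ((-2.25)·(-2.25) + (0.75)·(0.75) + (-1.25)·(-1.25) + (2.75)·(2.75)) / 3 = 14.75/3 = 4.9167
  S = [[2.9167, 3.75],
 [3.75, 4.9167]].

Step 3 — invert S. det(S) = 2.9167·4.9167 - (3.75)² = 0.2778.
  S^{-1} = (1/det) · [[d, -b], [-b, a]] = [[17.7, -13.5],
 [-13.5, 10.5]].

Step 4 — quadratic form (x̄ - mu_0)^T · S^{-1} · (x̄ - mu_0):
  S^{-1} · (x̄ - mu_0) = (27.6, -21),
  (x̄ - mu_0)^T · [...] = (1.75)·(27.6) + (0.25)·(-21) = 43.05.

Step 5 — scale by n: T² = 4 · 43.05 = 172.2.

T² ≈ 172.2


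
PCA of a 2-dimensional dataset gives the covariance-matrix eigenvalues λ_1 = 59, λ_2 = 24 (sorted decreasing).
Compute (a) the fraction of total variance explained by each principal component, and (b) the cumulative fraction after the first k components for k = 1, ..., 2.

Step 1 — total variance = trace(Sigma) = Σ λ_i = 59 + 24 = 83.

Step 2 — fraction explained by component i = λ_i / Σ λ:
  PC1: 59/83 = 0.7108
  PC2: 24/83 = 0.2892

Step 3 — cumulative fraction after k components = (λ_1 + ... + λ_k) / Σ λ:
  k = 1: 59/83 = 0.7108
  k = 2: (59 + 24)/83 = 83/83 = 1

Summary (fraction, with percent):

explained: PC1 0.7108 (71.08%), PC2 0.2892 (28.92%);  cumulative: 0.7108, 1


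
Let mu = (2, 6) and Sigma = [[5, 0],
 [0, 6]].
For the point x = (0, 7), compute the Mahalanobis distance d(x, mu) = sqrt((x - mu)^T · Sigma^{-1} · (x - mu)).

Step 1 — centre the observation: (x - mu) = (-2, 1).

Step 2 — invert Sigma. det(Sigma) = 5·6 - (0)² = 30.
  Sigma^{-1} = (1/det) · [[d, -b], [-b, a]] = [[0.2, 0],
 [0, 0.1667]].

Step 3 — form the quadratic (x - mu)^T · Sigma^{-1} · (x - mu):
  Sigma^{-1} · (x - mu) = (-0.4, 0.1667).
  (x - mu)^T · [Sigma^{-1} · (x - mu)] = (-2)·(-0.4) + (1)·(0.1667) = 0.9667.

Step 4 — take square root: d = √(0.9667) ≈ 0.9832.

d(x, mu) = √(0.9667) ≈ 0.9832


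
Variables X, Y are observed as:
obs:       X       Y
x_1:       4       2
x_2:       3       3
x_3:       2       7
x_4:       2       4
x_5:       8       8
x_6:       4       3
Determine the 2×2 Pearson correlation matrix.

Step 1 — column means:
  mean(X) = (4 + 3 + 2 + 2 + 8 + 4) / 6 = 23/6 = 3.8333
  mean(Y) = (2 + 3 + 7 + 4 + 8 + 3) / 6 = 27/6 = 4.5

Step 2 — sample variances and covariances s[i,j] = (1/(n-1)) · Σ_k (x_{k,i} - mean_i) · (x_{k,j} - mean_j), with n-1 = 5:
  s[X,X] = ((0.1667)·(0.1667) + (-0.8333)·(-0.8333) + (-1.8333)·(-1.8333) + (-1.8333)·(-1.8333) + (4.1667)·(4.1667) + (0.1667)·(0.1667)) / 5 = 24.8333/5 = 4.9667
  s[X,Y] = ((0.1667)·(-2.5) + (-0.8333)·(-1.5) + (-1.8333)·(2.5) + (-1.8333)·(-0.5) + (4.1667)·(3.5) + (0.1667)·(-1.5)) / 5 = 11.5/5 = 2.3
  s[Y,Y] = ((-2.5)·(-2.5) + (-1.5)·(-1.5) + (2.5)·(2.5) + (-0.5)·(-0.5) + (3.5)·(3.5) + (-1.5)·(-1.5)) / 5 = 29.5/5 = 5.9
  Sample standard deviations s_i = √(s[i,i]):
  s(X) = √(4.9667) = 2.2286
  s(Y) = √(5.9) = 2.429

Step 3 — r_{ij} = s_{ij} / (s_i · s_j):
  r[X,X] = 1 (diagonal).
  r[X,Y] = 2.3 / (2.2286 · 2.429) = 2.3 / 5.4133 = 0.4249
  r[Y,Y] = 1 (diagonal).

R is symmetric with unit diagonal. Assembling:

R = [[1, 0.4249],
 [0.4249, 1]]


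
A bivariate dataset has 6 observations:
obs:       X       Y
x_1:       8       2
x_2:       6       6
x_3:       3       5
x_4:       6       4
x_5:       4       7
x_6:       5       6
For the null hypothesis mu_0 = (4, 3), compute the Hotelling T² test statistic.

Step 1 — sample mean vector:
  mean(X) = (8 + 6 + 3 + 6 + 4 + 5) / 6 = 32/6 = 5.3333
  mean(Y) = (2 + 6 + 5 + 4 + 7 + 6) / 6 = 30/6 = 5
  x̄ = (5.3333, 5),  deviation x̄ - mu_0 = (5.3333, 5) - (4, 3) = (1.3333, 2).

Step 2 — sample covariance matrix, S[i,j] = (1/(n-1)) · Σ_k (x_{k,i} - mean_i) · (x_{k,j} - mean_j), divisor n-1 = 5:
  S[X,X] = ((2.6667)·(2.6667) + (0.6667)·(0.6667) + (-2.3333)·(-2.3333) + (0.6667)·(0.6667) + (-1.3333)·(-1.3333) + (-0.3333)·(-0.3333)) / 5 = 15.3333/5 = 3.0667
  S[X,Y] = ((2.6667)·(-3) + (0.6667)·(1) + (-2.3333)·(0) + (0.6667)·(-1) + (-1.3333)·(2) + (-0.3333)·(1)) / 5 = -11/5 = -2.2
  S[Y,Y] = ((-3)·(-3) + (1)·(1) + (0)·(0) + (-1)·(-1) + (2)·(2) + (1)·(1)) / 5 = 16/5 = 3.2
  S = [[3.0667, -2.2],
 [-2.2, 3.2]].

Step 3 — invert S. det(S) = 3.0667·3.2 - (-2.2)² = 4.9733.
  S^{-1} = (1/det) · [[d, -b], [-b, a]] = [[0.6434, 0.4424],
 [0.4424, 0.6166]].

Step 4 — quadratic form (x̄ - mu_0)^T · S^{-1} · (x̄ - mu_0):
  S^{-1} · (x̄ - mu_0) = (1.7426, 1.8231),
  (x̄ - mu_0)^T · [...] = (1.3333)·(1.7426) + (2)·(1.8231) = 5.9696.

Step 5 — scale by n: T² = 6 · 5.9696 = 35.8177.

T² ≈ 35.8177


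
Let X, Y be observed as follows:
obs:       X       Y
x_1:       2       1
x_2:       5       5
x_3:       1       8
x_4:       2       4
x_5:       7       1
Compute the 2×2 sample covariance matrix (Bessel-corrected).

Step 1 — column means:
  mean(X) = (2 + 5 + 1 + 2 + 7) / 5 = 17/5 = 3.4
  mean(Y) = (1 + 5 + 8 + 4 + 1) / 5 = 19/5 = 3.8

Step 2 — sample covariance S[i,j] = (1/(n-1)) · Σ_k (x_{k,i} - mean_i) · (x_{k,j} - mean_j), with n-1 = 4.
  S[X,X] = ((-1.4)·(-1.4) + (1.6)·(1.6) + (-2.4)·(-2.4) + (-1.4)·(-1.4) + (3.6)·(3.6)) / 4 = 25.2/4 = 6.3
  S[X,Y] = ((-1.4)·(-2.8) + (1.6)·(1.2) + (-2.4)·(4.2) + (-1.4)·(0.2) + (3.6)·(-2.8)) / 4 = -14.6/4 = -3.65
  S[Y,Y] = ((-2.8)·(-2.8) + (1.2)·(1.2) + (4.2)·(4.2) + (0.2)·(0.2) + (-2.8)·(-2.8)) / 4 = 34.8/4 = 8.7

S is symmetric (S[j,i] = S[i,j]). Assembling:

S = [[6.3, -3.65],
 [-3.65, 8.7]]


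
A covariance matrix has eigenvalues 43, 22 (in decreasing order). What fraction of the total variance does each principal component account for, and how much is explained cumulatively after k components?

Step 1 — total variance = trace(Sigma) = Σ λ_i = 43 + 22 = 65.

Step 2 — fraction explained by component i = λ_i / Σ λ:
  PC1: 43/65 = 0.6615
  PC2: 22/65 = 0.3385

Step 3 — cumulative fraction after k components = (λ_1 + ... + λ_k) / Σ λ:
  k = 1: 43/65 = 0.6615
  k = 2: (43 + 22)/65 = 65/65 = 1

Summary (fraction, with percent):

explained: PC1 0.6615 (66.15%), PC2 0.3385 (33.85%);  cumulative: 0.6615, 1


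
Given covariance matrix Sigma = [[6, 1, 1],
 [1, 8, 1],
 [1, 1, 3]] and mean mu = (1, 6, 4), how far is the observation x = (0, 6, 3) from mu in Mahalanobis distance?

Step 1 — centre the observation: (x - mu) = (-1, 0, -1).

Step 2 — invert Sigma (cofactor / det for 3×3, or solve directly):
  Sigma^{-1} = [[0.1783, -0.0155, -0.0543],
 [-0.0155, 0.1318, -0.0388],
 [-0.0543, -0.0388, 0.3643]].

Step 3 — form the quadratic (x - mu)^T · Sigma^{-1} · (x - mu):
  Sigma^{-1} · (x - mu) = (-0.124, 0.0543, -0.3101).
  (x - mu)^T · [Sigma^{-1} · (x - mu)] = (-1)·(-0.124) + (0)·(0.0543) + (-1)·(-0.3101) = 0.4341.

Step 4 — take square root: d = √(0.4341) ≈ 0.6589.

d(x, mu) = √(0.4341) ≈ 0.6589


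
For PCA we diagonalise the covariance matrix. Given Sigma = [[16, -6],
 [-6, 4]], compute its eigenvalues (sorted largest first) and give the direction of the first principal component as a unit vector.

Step 1 — characteristic polynomial of 2×2 Sigma:
  det(Sigma - λI) = λ² - trace · λ + det = 0.
  trace = 16 + 4 = 20, det = 16·4 - (-6)² = 28.
Step 2 — discriminant:
  Δ = trace² - 4·det = 400 - 112 = 288.
Step 3 — eigenvalues:
  λ = (trace ± √Δ)/2 = (20 ± 16.9706)/2,
  λ_1 = 18.4853,  λ_2 = 1.5147.

Step 4 — unit eigenvector for λ_1: solve (Sigma - λ_1 I)v = 0. First row:
  (16 - 18.4853)·v_x + (-6)·v_y = 0, i.e. (-2.4853)·v_x + (-6)·v_y = 0,
  so v ∝ (b, λ_1 - a) = (-6, 2.4853); multiply by -1 so the first entry is positive: u = (6, -2.4853).
  ||u|| = √((6)² + (-2.4853)²) = √(42.1766) ≈ 6.4944,
  v_1 = u/||u|| ≈ (0.9239, -0.3827) (||v_1|| = 1).

λ_1 = 18.4853,  λ_2 = 1.5147;  v_1 ≈ (0.9239, -0.3827)


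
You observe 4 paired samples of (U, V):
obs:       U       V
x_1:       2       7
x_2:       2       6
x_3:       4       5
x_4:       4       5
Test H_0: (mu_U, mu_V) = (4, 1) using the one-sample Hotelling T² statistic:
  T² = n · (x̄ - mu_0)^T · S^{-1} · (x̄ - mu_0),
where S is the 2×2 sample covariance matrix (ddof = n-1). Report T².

Step 1 — sample mean vector:
  mean(U) = (2 + 2 + 4 + 4) / 4 = 12/4 = 3
  mean(V) = (7 + 6 + 5 + 5) / 4 = 23/4 = 5.75
  x̄ = (3, 5.75),  deviation x̄ - mu_0 = (3, 5.75) - (4, 1) = (-1, 4.75).

Step 2 — sample covariance matrix, S[i,j] = (1/(n-1)) · Σ_k (x_{k,i} - mean_i) · (x_{k,j} - mean_j), divisor n-1 = 3:
  S[U,U] = ((-1)·(-1) + (-1)·(-1) + (1)·(1) + (1)·(1)) / 3 = 4/3 = 1.3333
  S[U,V] = ((-1)·(1.25) + (-1)·(0.25) + (1)·(-0.75) + (1)·(-0.75)) / 3 = -3/3 = -1
  S[V,V] = ((1.25)·(1.25) + (0.25)·(0.25) + (-0.75)·(-0.75) + (-0.75)·(-0.75)) / 3 = 2.75/3 = 0.9167
  S = [[1.3333, -1],
 [-1, 0.9167]].

Step 3 — invert S. det(S) = 1.3333·0.9167 - (-1)² = 0.2222.
  S^{-1} = (1/det) · [[d, -b], [-b, a]] = [[4.125, 4.5],
 [4.5, 6]].

Step 4 — quadratic form (x̄ - mu_0)^T · S^{-1} · (x̄ - mu_0):
  S^{-1} · (x̄ - mu_0) = (17.25, 24),
  (x̄ - mu_0)^T · [...] = (-1)·(17.25) + (4.75)·(24) = 96.75.

Step 5 — scale by n: T² = 4 · 96.75 = 387.

T² ≈ 387


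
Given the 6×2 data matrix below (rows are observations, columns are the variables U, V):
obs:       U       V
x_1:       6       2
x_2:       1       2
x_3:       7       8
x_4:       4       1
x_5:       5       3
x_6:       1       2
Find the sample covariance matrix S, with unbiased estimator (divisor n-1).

Step 1 — column means:
  mean(U) = (6 + 1 + 7 + 4 + 5 + 1) / 6 = 24/6 = 4
  mean(V) = (2 + 2 + 8 + 1 + 3 + 2) / 6 = 18/6 = 3

Step 2 — sample covariance S[i,j] = (1/(n-1)) · Σ_k (x_{k,i} - mean_i) · (x_{k,j} - mean_j), with n-1 = 5.
  S[U,U] = ((2)·(2) + (-3)·(-3) + (3)·(3) + (0)·(0) + (1)·(1) + (-3)·(-3)) / 5 = 32/5 = 6.4
  S[U,V] = ((2)·(-1) + (-3)·(-1) + (3)·(5) + (0)·(-2) + (1)·(0) + (-3)·(-1)) / 5 = 19/5 = 3.8
  S[V,V] = ((-1)·(-1) + (-1)·(-1) + (5)·(5) + (-2)·(-2) + (0)·(0) + (-1)·(-1)) / 5 = 32/5 = 6.4

S is symmetric (S[j,i] = S[i,j]). Assembling:

S = [[6.4, 3.8],
 [3.8, 6.4]]


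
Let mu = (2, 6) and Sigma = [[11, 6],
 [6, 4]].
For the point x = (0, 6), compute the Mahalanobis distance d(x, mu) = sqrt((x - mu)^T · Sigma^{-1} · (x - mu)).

Step 1 — centre the observation: (x - mu) = (-2, 0).

Step 2 — invert Sigma. det(Sigma) = 11·4 - (6)² = 8.
  Sigma^{-1} = (1/det) · [[d, -b], [-b, a]] = [[0.5, -0.75],
 [-0.75, 1.375]].

Step 3 — form the quadratic (x - mu)^T · Sigma^{-1} · (x - mu):
  Sigma^{-1} · (x - mu) = (-1, 1.5).
  (x - mu)^T · [Sigma^{-1} · (x - mu)] = (-2)·(-1) + (0)·(1.5) = 2.

Step 4 — take square root: d = √(2) ≈ 1.4142.

d(x, mu) = √(2) ≈ 1.4142


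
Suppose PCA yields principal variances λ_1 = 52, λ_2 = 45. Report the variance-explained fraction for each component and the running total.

Step 1 — total variance = trace(Sigma) = Σ λ_i = 52 + 45 = 97.

Step 2 — fraction explained by component i = λ_i / Σ λ:
  PC1: 52/97 = 0.5361
  PC2: 45/97 = 0.4639

Step 3 — cumulative fraction after k components = (λ_1 + ... + λ_k) / Σ λ:
  k = 1: 52/97 = 0.5361
  k = 2: (52 + 45)/97 = 97/97 = 1

Summary (fraction, with percent):

explained: PC1 0.5361 (53.61%), PC2 0.4639 (46.39%);  cumulative: 0.5361, 1


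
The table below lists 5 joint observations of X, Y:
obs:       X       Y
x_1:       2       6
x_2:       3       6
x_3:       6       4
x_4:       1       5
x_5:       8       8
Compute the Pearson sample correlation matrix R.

Step 1 — column means:
  mean(X) = (2 + 3 + 6 + 1 + 8) / 5 = 20/5 = 4
  mean(Y) = (6 + 6 + 4 + 5 + 8) / 5 = 29/5 = 5.8

Step 2 — sample variances and covariances s[i,j] = (1/(n-1)) · Σ_k (x_{k,i} - mean_i) · (x_{k,j} - mean_j), with n-1 = 4:
  s[X,X] = ((-2)·(-2) + (-1)·(-1) + (2)·(2) + (-3)·(-3) + (4)·(4)) / 4 = 34/4 = 8.5
  s[X,Y] = ((-2)·(0.2) + (-1)·(0.2) + (2)·(-1.8) + (-3)·(-0.8) + (4)·(2.2)) / 4 = 7/4 = 1.75
  s[Y,Y] = ((0.2)·(0.2) + (0.2)·(0.2) + (-1.8)·(-1.8) + (-0.8)·(-0.8) + (2.2)·(2.2)) / 4 = 8.8/4 = 2.2
  Sample standard deviations s_i = √(s[i,i]):
  s(X) = √(8.5) = 2.9155
  s(Y) = √(2.2) = 1.4832

Step 3 — r_{ij} = s_{ij} / (s_i · s_j):
  r[X,X] = 1 (diagonal).
  r[X,Y] = 1.75 / (2.9155 · 1.4832) = 1.75 / 4.3243 = 0.4047
  r[Y,Y] = 1 (diagonal).

R is symmetric with unit diagonal. Assembling:

R = [[1, 0.4047],
 [0.4047, 1]]


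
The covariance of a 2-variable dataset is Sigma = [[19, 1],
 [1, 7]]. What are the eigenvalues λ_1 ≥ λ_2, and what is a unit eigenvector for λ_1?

Step 1 — characteristic polynomial of 2×2 Sigma:
  det(Sigma - λI) = λ² - trace · λ + det = 0.
  trace = 19 + 7 = 26, det = 19·7 - (1)² = 132.
Step 2 — discriminant:
  Δ = trace² - 4·det = 676 - 528 = 148.
Step 3 — eigenvalues:
  λ = (trace ± √Δ)/2 = (26 ± 12.1655)/2,
  λ_1 = 19.0828,  λ_2 = 6.9172.

Step 4 — unit eigenvector for λ_1: solve (Sigma - λ_1 I)v = 0. First row:
  (19 - 19.0828)·v_x + (1)·v_y = 0, i.e. (-0.0828)·v_x + (1)·v_y = 0,
  so v ∝ (b, λ_1 - a) = (1, 0.0828) = u.
  ||u|| = √((1)² + (0.0828)²) = √(1.0068) ≈ 1.0034,
  v_1 = u/||u|| ≈ (0.9966, 0.0825) (||v_1|| = 1).

λ_1 = 19.0828,  λ_2 = 6.9172;  v_1 ≈ (0.9966, 0.0825)


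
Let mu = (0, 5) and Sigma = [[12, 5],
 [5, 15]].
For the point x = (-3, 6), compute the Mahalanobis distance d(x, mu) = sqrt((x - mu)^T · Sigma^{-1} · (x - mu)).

Step 1 — centre the observation: (x - mu) = (-3, 1).

Step 2 — invert Sigma. det(Sigma) = 12·15 - (5)² = 155.
  Sigma^{-1} = (1/det) · [[d, -b], [-b, a]] = [[0.0968, -0.0323],
 [-0.0323, 0.0774]].

Step 3 — form the quadratic (x - mu)^T · Sigma^{-1} · (x - mu):
  Sigma^{-1} · (x - mu) = (-0.3226, 0.1742).
  (x - mu)^T · [Sigma^{-1} · (x - mu)] = (-3)·(-0.3226) + (1)·(0.1742) = 1.1419.

Step 4 — take square root: d = √(1.1419) ≈ 1.0686.

d(x, mu) = √(1.1419) ≈ 1.0686


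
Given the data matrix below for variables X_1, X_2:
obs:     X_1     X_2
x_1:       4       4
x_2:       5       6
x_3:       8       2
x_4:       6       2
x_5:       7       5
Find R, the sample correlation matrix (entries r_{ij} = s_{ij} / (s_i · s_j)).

Step 1 — column means:
  mean(X_1) = (4 + 5 + 8 + 6 + 7) / 5 = 30/5 = 6
  mean(X_2) = (4 + 6 + 2 + 2 + 5) / 5 = 19/5 = 3.8

Step 2 — sample variances and covariances s[i,j] = (1/(n-1)) · Σ_k (x_{k,i} - mean_i) · (x_{k,j} - mean_j), with n-1 = 4:
  s[X_1,X_1] = ((-2)·(-2) + (-1)·(-1) + (2)·(2) + (0)·(0) + (1)·(1)) / 4 = 10/4 = 2.5
  s[X_1,X_2] = ((-2)·(0.2) + (-1)·(2.2) + (2)·(-1.8) + (0)·(-1.8) + (1)·(1.2)) / 4 = -5/4 = -1.25
  s[X_2,X_2] = ((0.2)·(0.2) + (2.2)·(2.2) + (-1.8)·(-1.8) + (-1.8)·(-1.8) + (1.2)·(1.2)) / 4 = 12.8/4 = 3.2
  Sample standard deviations s_i = √(s[i,i]):
  s(X_1) = √(2.5) = 1.5811
  s(X_2) = √(3.2) = 1.7889

Step 3 — r_{ij} = s_{ij} / (s_i · s_j):
  r[X_1,X_1] = 1 (diagonal).
  r[X_1,X_2] = -1.25 / (1.5811 · 1.7889) = -1.25 / 2.8284 = -0.4419
  r[X_2,X_2] = 1 (diagonal).

R is symmetric with unit diagonal. Assembling:

R = [[1, -0.4419],
 [-0.4419, 1]]


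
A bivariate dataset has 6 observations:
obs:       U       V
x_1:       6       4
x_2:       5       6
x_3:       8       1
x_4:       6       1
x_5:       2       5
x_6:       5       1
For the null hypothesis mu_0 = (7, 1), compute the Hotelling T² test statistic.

Step 1 — sample mean vector:
  mean(U) = (6 + 5 + 8 + 6 + 2 + 5) / 6 = 32/6 = 5.3333
  mean(V) = (4 + 6 + 1 + 1 + 5 + 1) / 6 = 18/6 = 3
  x̄ = (5.3333, 3),  deviation x̄ - mu_0 = (5.3333, 3) - (7, 1) = (-1.6667, 2).

Step 2 — sample covariance matrix, S[i,j] = (1/(n-1)) · Σ_k (x_{k,i} - mean_i) · (x_{k,j} - mean_j), divisor n-1 = 5:
  S[U,U] = ((0.6667)·(0.6667) + (-0.3333)·(-0.3333) + (2.6667)·(2.6667) + (0.6667)·(0.6667) + (-3.3333)·(-3.3333) + (-0.3333)·(-0.3333)) / 5 = 19.3333/5 = 3.8667
  S[U,V] = ((0.6667)·(1) + (-0.3333)·(3) + (2.6667)·(-2) + (0.6667)·(-2) + (-3.3333)·(2) + (-0.3333)·(-2)) / 5 = -13/5 = -2.6
  S[V,V] = ((1)·(1) + (3)·(3) + (-2)·(-2) + (-2)·(-2) + (2)·(2) + (-2)·(-2)) / 5 = 26/5 = 5.2
  S = [[3.8667, -2.6],
 [-2.6, 5.2]].

Step 3 — invert S. det(S) = 3.8667·5.2 - (-2.6)² = 13.3467.
  S^{-1} = (1/det) · [[d, -b], [-b, a]] = [[0.3896, 0.1948],
 [0.1948, 0.2897]].

Step 4 — quadratic form (x̄ - mu_0)^T · S^{-1} · (x̄ - mu_0):
  S^{-1} · (x̄ - mu_0) = (-0.2597, 0.2547),
  (x̄ - mu_0)^T · [...] = (-1.6667)·(-0.2597) + (2)·(0.2547) = 0.9424.

Step 5 — scale by n: T² = 6 · 0.9424 = 5.6543.

T² ≈ 5.6543


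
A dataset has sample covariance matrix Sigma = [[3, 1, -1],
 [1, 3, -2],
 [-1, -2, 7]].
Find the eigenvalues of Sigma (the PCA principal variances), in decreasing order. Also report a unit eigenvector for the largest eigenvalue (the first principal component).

Step 1 — characteristic polynomial p(λ) = det(λI - Sigma) = λ³ - tr·λ² + c_1·λ - det, where tr = trace, c_1 = sum of the principal 2×2 minors, det = det(Sigma):
  tr = 3 + 3 + 7 = 13,
  c_1 = (3·3 - (1)²) + (3·7 - (-1)²) + (3·7 - (-2)²) = 8 + 20 + 17 = 45,
  det = 3·(3·7 - (-2)²) - (1)·((1)·7 - (-2)·(-1)) + (-1)·((1)·(-2) - 3·(-1)) = 3·(17) - (1)·(5) + (-1)·(1) = 45.
  So p(λ) = λ³ - 13λ² + 45λ - 45.
Step 2 — look for an integer root (rational root theorem: any rational root is an integer divisor of 45). Testing λ = 3:
  p(3) = 27 - 117 + 135 - 45 = 0  ✓
  Dividing out (λ - 3): p(λ) = (λ - 3)(λ² - 10λ + 15).
Step 3 — remaining eigenvalues from the quadratic λ² - 10λ + 15 = 0:
  Δ = 10² - 4·15 = 100 - 60 = 40,  λ = (10 ± √40)/2 = (10 ± 6.3246)/2 ≈ 8.1623 or 1.8377.
  Sorted: λ_1 = 8.1623,  λ_2 = 3,  λ_3 = 1.8377  (check: sum = 13 = tr ✓).

Step 4 — unit eigenvector for λ_1 ≈ 8.1623: v spans the null space of (Sigma - λ_1 I), whose rows are
  r_1 = (-5.1623, 1, -1),  r_2 = (1, -5.1623, -2),  r_3 = (-1, -2, -1.1623).
  v is orthogonal to every row, so take v ∝ r_1 × r_2 = ((1)·(-2) - (-1)·(-5.1623), (-1)·(1) - (-5.1623)·(-2), (-5.1623)·(-5.1623) - (1)·(1)) ≈ (-7.1623, -11.3246, 25.6491).
  Rescale (multiply by -1 so the first nonzero entry is positive): u = (7.1623, 11.3246, -25.6491).
  ||u|| = √((7.1623)² + (11.3246)² + (-25.6491)²) = √(837.4207) ≈ 28.9382,  v_1 = u/||u|| ≈ (0.2475, 0.3913, -0.8863) (||v_1|| = 1).

λ_1 = 8.1623,  λ_2 = 3,  λ_3 = 1.8377;  v_1 ≈ (0.2475, 0.3913, -0.8863)


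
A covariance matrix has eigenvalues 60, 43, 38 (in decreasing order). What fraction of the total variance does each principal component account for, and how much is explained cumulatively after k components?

Step 1 — total variance = trace(Sigma) = Σ λ_i = 60 + 43 + 38 = 141.

Step 2 — fraction explained by component i = λ_i / Σ λ:
  PC1: 60/141 = 0.4255
  PC2: 43/141 = 0.305
  PC3: 38/141 = 0.2695

Step 3 — cumulative fraction after k components = (λ_1 + ... + λ_k) / Σ λ:
  k = 1: 60/141 = 0.4255
  k = 2: (60 + 43)/141 = 103/141 = 0.7305
  k = 3: (60 + 43 + 38)/141 = 141/141 = 1

Summary (fraction, with percent):

explained: PC1 0.4255 (42.55%), PC2 0.305 (30.5%), PC3 0.2695 (26.95%);  cumulative: 0.4255, 0.7305, 1


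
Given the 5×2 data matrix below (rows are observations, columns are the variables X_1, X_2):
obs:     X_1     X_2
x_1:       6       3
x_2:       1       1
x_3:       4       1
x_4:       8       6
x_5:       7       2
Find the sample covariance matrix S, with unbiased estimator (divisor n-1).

Step 1 — column means:
  mean(X_1) = (6 + 1 + 4 + 8 + 7) / 5 = 26/5 = 5.2
  mean(X_2) = (3 + 1 + 1 + 6 + 2) / 5 = 13/5 = 2.6

Step 2 — sample covariance S[i,j] = (1/(n-1)) · Σ_k (x_{k,i} - mean_i) · (x_{k,j} - mean_j), with n-1 = 4.
  S[X_1,X_1] = ((0.8)·(0.8) + (-4.2)·(-4.2) + (-1.2)·(-1.2) + (2.8)·(2.8) + (1.8)·(1.8)) / 4 = 30.8/4 = 7.7
  S[X_1,X_2] = ((0.8)·(0.4) + (-4.2)·(-1.6) + (-1.2)·(-1.6) + (2.8)·(3.4) + (1.8)·(-0.6)) / 4 = 17.4/4 = 4.35
  S[X_2,X_2] = ((0.4)·(0.4) + (-1.6)·(-1.6) + (-1.6)·(-1.6) + (3.4)·(3.4) + (-0.6)·(-0.6)) / 4 = 17.2/4 = 4.3

S is symmetric (S[j,i] = S[i,j]). Assembling:

S = [[7.7, 4.35],
 [4.35, 4.3]]


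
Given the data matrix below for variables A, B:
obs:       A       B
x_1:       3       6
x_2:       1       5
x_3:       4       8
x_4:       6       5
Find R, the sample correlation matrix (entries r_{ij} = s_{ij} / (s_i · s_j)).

Step 1 — column means:
  mean(A) = (3 + 1 + 4 + 6) / 4 = 14/4 = 3.5
  mean(B) = (6 + 5 + 8 + 5) / 4 = 24/4 = 6

Step 2 — sample variances and covariances s[i,j] = (1/(n-1)) · Σ_k (x_{k,i} - mean_i) · (x_{k,j} - mean_j), with n-1 = 3:
  s[A,A] = ((-0.5)·(-0.5) + (-2.5)·(-2.5) + (0.5)·(0.5) + (2.5)·(2.5)) / 3 = 13/3 = 4.3333
  s[A,B] = ((-0.5)·(0) + (-2.5)·(-1) + (0.5)·(2) + (2.5)·(-1)) / 3 = 1/3 = 0.3333
  s[B,B] = ((0)·(0) + (-1)·(-1) + (2)·(2) + (-1)·(-1)) / 3 = 6/3 = 2
  Sample standard deviations s_i = √(s[i,i]):
  s(A) = √(4.3333) = 2.0817
  s(B) = √(2) = 1.4142

Step 3 — r_{ij} = s_{ij} / (s_i · s_j):
  r[A,A] = 1 (diagonal).
  r[A,B] = 0.3333 / (2.0817 · 1.4142) = 0.3333 / 2.9439 = 0.1132
  r[B,B] = 1 (diagonal).

R is symmetric with unit diagonal. Assembling:

R = [[1, 0.1132],
 [0.1132, 1]]


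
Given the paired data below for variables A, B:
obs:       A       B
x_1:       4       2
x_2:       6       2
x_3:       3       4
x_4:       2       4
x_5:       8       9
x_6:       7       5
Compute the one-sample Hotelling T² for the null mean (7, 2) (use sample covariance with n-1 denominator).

Step 1 — sample mean vector:
  mean(A) = (4 + 6 + 3 + 2 + 8 + 7) / 6 = 30/6 = 5
  mean(B) = (2 + 2 + 4 + 4 + 9 + 5) / 6 = 26/6 = 4.3333
  x̄ = (5, 4.3333),  deviation x̄ - mu_0 = (5, 4.3333) - (7, 2) = (-2, 2.3333).

Step 2 — sample covariance matrix, S[i,j] = (1/(n-1)) · Σ_k (x_{k,i} - mean_i) · (x_{k,j} - mean_j), divisor n-1 = 5:
  S[A,A] = ((-1)·(-1) + (1)·(1) + (-2)·(-2) + (-3)·(-3) + (3)·(3) + (2)·(2)) / 5 = 28/5 = 5.6
  S[A,B] = ((-1)·(-2.3333) + (1)·(-2.3333) + (-2)·(-0.3333) + (-3)·(-0.3333) + (3)·(4.6667) + (2)·(0.6667)) / 5 = 17/5 = 3.4
  S[B,B] = ((-2.3333)·(-2.3333) + (-2.3333)·(-2.3333) + (-0.3333)·(-0.3333) + (-0.3333)·(-0.3333) + (4.6667)·(4.6667) + (0.6667)·(0.6667)) / 5 = 33.3333/5 = 6.6667
  S = [[5.6, 3.4],
 [3.4, 6.6667]].

Step 3 — invert S. det(S) = 5.6·6.6667 - (3.4)² = 25.7733.
  S^{-1} = (1/det) · [[d, -b], [-b, a]] = [[0.2587, -0.1319],
 [-0.1319, 0.2173]].

Step 4 — quadratic form (x̄ - mu_0)^T · S^{-1} · (x̄ - mu_0):
  S^{-1} · (x̄ - mu_0) = (-0.8251, 0.7708),
  (x̄ - mu_0)^T · [...] = (-2)·(-0.8251) + (2.3333)·(0.7708) = 3.4489.

Step 5 — scale by n: T² = 6 · 3.4489 = 20.6932.

T² ≈ 20.6932


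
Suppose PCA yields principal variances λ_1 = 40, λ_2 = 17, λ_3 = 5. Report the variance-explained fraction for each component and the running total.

Step 1 — total variance = trace(Sigma) = Σ λ_i = 40 + 17 + 5 = 62.

Step 2 — fraction explained by component i = λ_i / Σ λ:
  PC1: 40/62 = 0.6452
  PC2: 17/62 = 0.2742
  PC3: 5/62 = 0.0806

Step 3 — cumulative fraction after k components = (λ_1 + ... + λ_k) / Σ λ:
  k = 1: 40/62 = 0.6452
  k = 2: (40 + 17)/62 = 57/62 = 0.9194
  k = 3: (40 + 17 + 5)/62 = 62/62 = 1

Summary (fraction, with percent):

explained: PC1 0.6452 (64.52%), PC2 0.2742 (27.42%), PC3 0.0806 (8.06%);  cumulative: 0.6452, 0.9194, 1


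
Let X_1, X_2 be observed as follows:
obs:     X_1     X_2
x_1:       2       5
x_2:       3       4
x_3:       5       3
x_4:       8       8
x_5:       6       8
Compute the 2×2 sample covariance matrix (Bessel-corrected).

Step 1 — column means:
  mean(X_1) = (2 + 3 + 5 + 8 + 6) / 5 = 24/5 = 4.8
  mean(X_2) = (5 + 4 + 3 + 8 + 8) / 5 = 28/5 = 5.6

Step 2 — sample covariance S[i,j] = (1/(n-1)) · Σ_k (x_{k,i} - mean_i) · (x_{k,j} - mean_j), with n-1 = 4.
  S[X_1,X_1] = ((-2.8)·(-2.8) + (-1.8)·(-1.8) + (0.2)·(0.2) + (3.2)·(3.2) + (1.2)·(1.2)) / 4 = 22.8/4 = 5.7
  S[X_1,X_2] = ((-2.8)·(-0.6) + (-1.8)·(-1.6) + (0.2)·(-2.6) + (3.2)·(2.4) + (1.2)·(2.4)) / 4 = 14.6/4 = 3.65
  S[X_2,X_2] = ((-0.6)·(-0.6) + (-1.6)·(-1.6) + (-2.6)·(-2.6) + (2.4)·(2.4) + (2.4)·(2.4)) / 4 = 21.2/4 = 5.3

S is symmetric (S[j,i] = S[i,j]). Assembling:

S = [[5.7, 3.65],
 [3.65, 5.3]]


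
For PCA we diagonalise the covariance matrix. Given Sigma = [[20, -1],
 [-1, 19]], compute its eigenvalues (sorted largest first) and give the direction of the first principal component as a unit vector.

Step 1 — characteristic polynomial of 2×2 Sigma:
  det(Sigma - λI) = λ² - trace · λ + det = 0.
  trace = 20 + 19 = 39, det = 20·19 - (-1)² = 379.
Step 2 — discriminant:
  Δ = trace² - 4·det = 1521 - 1516 = 5.
Step 3 — eigenvalues:
  λ = (trace ± √Δ)/2 = (39 ± 2.2361)/2,
  λ_1 = 20.618,  λ_2 = 18.382.

Step 4 — unit eigenvector for λ_1: solve (Sigma - λ_1 I)v = 0. First row:
  (20 - 20.618)·v_x + (-1)·v_y = 0, i.e. (-0.618)·v_x + (-1)·v_y = 0,
  so v ∝ (b, λ_1 - a) = (-1, 0.618); multiply by -1 so the first entry is positive: u = (1, -0.618).
  ||u|| = √((1)² + (-0.618)²) = √(1.382) ≈ 1.1756,
  v_1 = u/||u|| ≈ (0.8507, -0.5257) (||v_1|| = 1).

λ_1 = 20.618,  λ_2 = 18.382;  v_1 ≈ (0.8507, -0.5257)


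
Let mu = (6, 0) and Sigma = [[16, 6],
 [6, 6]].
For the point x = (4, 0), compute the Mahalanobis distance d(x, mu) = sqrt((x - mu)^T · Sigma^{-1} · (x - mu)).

Step 1 — centre the observation: (x - mu) = (-2, 0).

Step 2 — invert Sigma. det(Sigma) = 16·6 - (6)² = 60.
  Sigma^{-1} = (1/det) · [[d, -b], [-b, a]] = [[0.1, -0.1],
 [-0.1, 0.2667]].

Step 3 — form the quadratic (x - mu)^T · Sigma^{-1} · (x - mu):
  Sigma^{-1} · (x - mu) = (-0.2, 0.2).
  (x - mu)^T · [Sigma^{-1} · (x - mu)] = (-2)·(-0.2) + (0)·(0.2) = 0.4.

Step 4 — take square root: d = √(0.4) ≈ 0.6325.

d(x, mu) = √(0.4) ≈ 0.6325


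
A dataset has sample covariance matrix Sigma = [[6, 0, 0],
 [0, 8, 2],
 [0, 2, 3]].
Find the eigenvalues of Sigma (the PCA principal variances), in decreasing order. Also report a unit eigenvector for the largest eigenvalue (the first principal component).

Step 1 — characteristic polynomial p(λ) = det(λI - Sigma) = λ³ - tr·λ² + c_1·λ - det, where tr = trace, c_1 = sum of the principal 2×2 minors, det = det(Sigma):
  tr = 6 + 8 + 3 = 17,
  c_1 = (6·8 - (0)²) + (6·3 - (0)²) + (8·3 - (2)²) = 48 + 18 + 20 = 86,
  det = 6·(8·3 - (2)²) - (0)·((0)·3 - (2)·(0)) + (0)·((0)·(2) - 8·(0)) = 6·(20) - (0)·(0) + (0)·(0) = 120.
  So p(λ) = λ³ - 17λ² + 86λ - 120.
Step 2 — look for an integer root (rational root theorem: any rational root is an integer divisor of 120). Testing λ = 6:
  p(6) = 216 - 612 + 516 - 120 = 0  ✓
  Dividing out (λ - 6): p(λ) = (λ - 6)(λ² - 11λ + 20).
Step 3 — remaining eigenvalues from the quadratic λ² - 11λ + 20 = 0:
  Δ = 11² - 4·20 = 121 - 80 = 41,  λ = (11 ± √41)/2 = (11 ± 6.4031)/2 ≈ 8.7016 or 2.2984.
  Sorted: λ_1 = 8.7016,  λ_2 = 6,  λ_3 = 2.2984  (check: sum = 17 = tr ✓).

Step 4 — unit eigenvector for λ_1 ≈ 8.7016: v spans the null space of (Sigma - λ_1 I), whose rows are
  r_1 = (-2.7016, 0, 0),  r_2 = (0, -0.7016, 2),  r_3 = (0, 2, -5.7016).
  v is orthogonal to every row, so take v ∝ r_1 × r_2 = ((0)·(2) - (0)·(-0.7016), (0)·(0) - (-2.7016)·(2), (-2.7016)·(-0.7016) - (0)·(0)) ≈ (0, 5.4031, 1.8953).
  Let u = (0, 5.4031, 1.8953).
  ||u|| = √((0)² + (5.4031)² + (1.8953)²) = √(32.786) ≈ 5.7259,  v_1 = u/||u|| ≈ (0, 0.9436, 0.331) (||v_1|| = 1).

λ_1 = 8.7016,  λ_2 = 6,  λ_3 = 2.2984;  v_1 ≈ (0, 0.9436, 0.331)
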